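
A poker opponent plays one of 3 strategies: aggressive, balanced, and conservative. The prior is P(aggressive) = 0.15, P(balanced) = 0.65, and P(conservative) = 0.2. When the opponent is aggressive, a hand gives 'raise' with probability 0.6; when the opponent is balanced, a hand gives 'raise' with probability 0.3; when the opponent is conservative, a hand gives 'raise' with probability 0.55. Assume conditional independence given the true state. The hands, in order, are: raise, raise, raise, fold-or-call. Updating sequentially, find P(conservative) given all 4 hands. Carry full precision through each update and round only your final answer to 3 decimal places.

After 'raise': normaliser = 0.6·0.1500 + 0.3·0.6500 + 0.55·0.2000; P(aggressive) ≈ 0.2278, P(balanced) ≈ 0.4937, P(conservative) ≈ 0.2785
After 'raise': normaliser = 0.6·0.2278 + 0.3·0.4937 + 0.55·0.2785; P(aggressive) ≈ 0.3121, P(balanced) ≈ 0.3382, P(conservative) ≈ 0.3497
After 'raise': normaliser = 0.6·0.3121 + 0.3·0.3382 + 0.55·0.3497; P(aggressive) ≈ 0.3893, P(balanced) ≈ 0.2109, P(conservative) ≈ 0.3998
After 'fold-or-call': normaliser = 0.4·0.3893 + 0.7·0.2109 + 0.45·0.3998; P(aggressive) ≈ 0.3222, P(balanced) ≈ 0.3055, P(conservative) ≈ 0.3723

0.372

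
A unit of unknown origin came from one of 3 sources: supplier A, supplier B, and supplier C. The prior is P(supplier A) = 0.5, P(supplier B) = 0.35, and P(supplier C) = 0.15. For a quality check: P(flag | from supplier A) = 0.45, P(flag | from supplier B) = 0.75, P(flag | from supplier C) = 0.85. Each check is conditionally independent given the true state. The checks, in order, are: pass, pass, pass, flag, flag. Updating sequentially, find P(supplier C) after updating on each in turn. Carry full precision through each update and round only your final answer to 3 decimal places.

0.018

After 'pass': normaliser = 0.55·0.5000 + 0.25·0.3500 + 0.15·0.1500; P(supplier A) ≈ 0.7143, P(supplier B) ≈ 0.2273, P(supplier C) ≈ 0.0584
After 'pass': normaliser = 0.55·0.7143 + 0.25·0.2273 + 0.15·0.0584; P(supplier A) ≈ 0.8569, P(supplier B) ≈ 0.1239, P(supplier C) ≈ 0.0191
After 'pass': normaliser = 0.55·0.8569 + 0.25·0.1239 + 0.15·0.0191; P(supplier A) ≈ 0.9330, P(supplier B) ≈ 0.0613, P(supplier C) ≈ 0.0057
After 'flag': normaliser = 0.45·0.9330 + 0.75·0.0613 + 0.85·0.0057; P(supplier A) ≈ 0.8920, P(supplier B) ≈ 0.0977, P(supplier C) ≈ 0.0103
After 'flag': normaliser = 0.45·0.8920 + 0.75·0.0977 + 0.85·0.0103; P(supplier A) ≈ 0.8303, P(supplier B) ≈ 0.1516, P(supplier C) ≈ 0.0180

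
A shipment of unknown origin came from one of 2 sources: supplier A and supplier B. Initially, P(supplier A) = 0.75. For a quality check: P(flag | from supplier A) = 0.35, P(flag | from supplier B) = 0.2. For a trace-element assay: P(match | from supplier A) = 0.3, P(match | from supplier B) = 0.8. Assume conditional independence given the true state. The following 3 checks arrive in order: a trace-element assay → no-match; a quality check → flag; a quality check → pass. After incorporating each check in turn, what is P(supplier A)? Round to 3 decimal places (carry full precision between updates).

0.937

Apply Bayes' rule sequentially, carrying P(supplier A) forward.
After a trace-element assay='no-match': P(supplier A) = 0.7·0.7500 / (0.7·0.7500 + 0.2·0.2500) ≈ 0.9130
After a quality check='flag': P(supplier A) = 0.35·0.9130 / (0.35·0.9130 + 0.2·0.0870) ≈ 0.9484
After a quality check='pass': P(supplier A) = 0.65·0.9484 / (0.65·0.9484 + 0.8·0.0516) ≈ 0.9372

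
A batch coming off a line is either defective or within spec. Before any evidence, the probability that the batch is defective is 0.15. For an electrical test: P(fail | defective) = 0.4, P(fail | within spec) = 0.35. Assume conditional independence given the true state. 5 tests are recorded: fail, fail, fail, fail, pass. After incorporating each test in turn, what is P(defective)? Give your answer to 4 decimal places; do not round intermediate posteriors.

0.2175

After 'fail': P(defective) = 0.4·0.1500 / (0.4·0.1500 + 0.35·0.8500) ≈ 0.1678
After 'fail': P(defective) = 0.4·0.1678 / (0.4·0.1678 + 0.35·0.8322) ≈ 0.1873
After 'fail': P(defective) = 0.4·0.1873 / (0.4·0.1873 + 0.35·0.8127) ≈ 0.2085
After 'fail': P(defective) = 0.4·0.2085 / (0.4·0.2085 + 0.35·0.7915) ≈ 0.2314
After 'pass': P(defective) = 0.6·0.2314 / (0.6·0.2314 + 0.65·0.7686) ≈ 0.2175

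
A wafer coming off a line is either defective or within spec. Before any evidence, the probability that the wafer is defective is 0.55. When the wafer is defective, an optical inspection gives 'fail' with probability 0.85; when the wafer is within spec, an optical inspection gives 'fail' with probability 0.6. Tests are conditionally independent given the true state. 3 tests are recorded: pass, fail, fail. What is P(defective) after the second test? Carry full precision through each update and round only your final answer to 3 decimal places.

0.394

Apply Bayes' rule sequentially, carrying P(defective) forward.
After 'pass': P(defective) = 0.15·0.5500 / (0.15·0.5500 + 0.4·0.4500) ≈ 0.3143
After 'fail': P(defective) = 0.85·0.3143 / (0.85·0.3143 + 0.6·0.6857) ≈ 0.3937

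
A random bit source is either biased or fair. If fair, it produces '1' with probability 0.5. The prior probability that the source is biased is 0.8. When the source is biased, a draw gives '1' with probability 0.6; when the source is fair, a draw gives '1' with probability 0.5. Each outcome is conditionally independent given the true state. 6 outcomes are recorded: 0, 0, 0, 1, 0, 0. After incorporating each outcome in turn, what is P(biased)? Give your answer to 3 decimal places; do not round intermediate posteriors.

0.611

After '0': P(biased) = 0.4·0.8000 / (0.4·0.8000 + 0.5·0.2000) ≈ 0.7619
After '0': P(biased) = 0.4·0.7619 / (0.4·0.7619 + 0.5·0.2381) ≈ 0.7191
After '0': P(biased) = 0.4·0.7191 / (0.4·0.7191 + 0.5·0.2809) ≈ 0.6719
After '1': P(biased) = 0.6·0.6719 / (0.6·0.6719 + 0.5·0.3281) ≈ 0.7108
After '0': P(biased) = 0.4·0.7108 / (0.4·0.7108 + 0.5·0.2892) ≈ 0.6629
After '0': P(biased) = 0.4·0.6629 / (0.4·0.6629 + 0.5·0.3371) ≈ 0.6113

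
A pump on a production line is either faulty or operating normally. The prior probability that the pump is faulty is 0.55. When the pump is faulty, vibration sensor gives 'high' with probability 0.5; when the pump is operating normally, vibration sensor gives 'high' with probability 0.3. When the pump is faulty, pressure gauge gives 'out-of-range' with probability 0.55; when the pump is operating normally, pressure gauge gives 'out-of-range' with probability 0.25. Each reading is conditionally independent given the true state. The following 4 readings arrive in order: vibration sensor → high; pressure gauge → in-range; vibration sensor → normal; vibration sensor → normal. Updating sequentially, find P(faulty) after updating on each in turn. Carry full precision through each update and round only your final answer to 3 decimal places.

0.384

After vibration sensor='high': P(faulty) = 0.5·0.5500 / (0.5·0.5500 + 0.3·0.4500) ≈ 0.6707
After pressure gauge='in-range': P(faulty) = 0.45·0.6707 / (0.45·0.6707 + 0.75·0.3293) ≈ 0.5500
After vibration sensor='normal': P(faulty) = 0.5·0.5500 / (0.5·0.5500 + 0.7·0.4500) ≈ 0.4661
After vibration sensor='normal': P(faulty) = 0.5·0.4661 / (0.5·0.4661 + 0.7·0.5339) ≈ 0.3841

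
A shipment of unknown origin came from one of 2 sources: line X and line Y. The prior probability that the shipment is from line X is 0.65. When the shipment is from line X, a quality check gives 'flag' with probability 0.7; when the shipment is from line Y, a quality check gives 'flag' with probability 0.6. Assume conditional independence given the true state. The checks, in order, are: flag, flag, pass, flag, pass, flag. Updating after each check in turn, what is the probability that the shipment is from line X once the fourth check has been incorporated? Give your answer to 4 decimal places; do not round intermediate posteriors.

0.6886

After 'flag': P(line X) = 0.7·0.6500 / (0.7·0.6500 + 0.6·0.3500) ≈ 0.6842
After 'flag': P(line X) = 0.7·0.6842 / (0.7·0.6842 + 0.6·0.3158) ≈ 0.7165
After 'pass': P(line X) = 0.3·0.7165 / (0.3·0.7165 + 0.4·0.2835) ≈ 0.6547
After 'flag': P(line X) = 0.7·0.6547 / (0.7·0.6547 + 0.6·0.3453) ≈ 0.6886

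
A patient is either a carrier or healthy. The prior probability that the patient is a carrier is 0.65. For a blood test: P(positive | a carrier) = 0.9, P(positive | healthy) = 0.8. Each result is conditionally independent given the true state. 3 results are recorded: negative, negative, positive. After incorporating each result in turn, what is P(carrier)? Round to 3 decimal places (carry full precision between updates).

0.343

Each posterior becomes the prior for the next update.
After 'negative': P(carrier) = 0.1·0.6500 / (0.1·0.6500 + 0.2·0.3500) ≈ 0.4815
After 'negative': P(carrier) = 0.1·0.4815 / (0.1·0.4815 + 0.2·0.5185) ≈ 0.3171
After 'positive': P(carrier) = 0.9·0.3171 / (0.9·0.3171 + 0.8·0.6829) ≈ 0.3431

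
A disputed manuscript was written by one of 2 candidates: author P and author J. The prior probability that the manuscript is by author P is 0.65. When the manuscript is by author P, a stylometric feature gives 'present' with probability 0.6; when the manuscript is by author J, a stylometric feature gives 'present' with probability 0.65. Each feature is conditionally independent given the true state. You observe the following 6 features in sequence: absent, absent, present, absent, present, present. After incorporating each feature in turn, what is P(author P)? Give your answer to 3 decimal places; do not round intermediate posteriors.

0.686

After 'absent': P(author P) = 0.4·0.6500 / (0.4·0.6500 + 0.35·0.3500) ≈ 0.6797
After 'absent': P(author P) = 0.4·0.6797 / (0.4·0.6797 + 0.35·0.3203) ≈ 0.7081
After 'present': P(author P) = 0.6·0.7081 / (0.6·0.7081 + 0.65·0.2919) ≈ 0.6913
After 'absent': P(author P) = 0.4·0.6913 / (0.4·0.6913 + 0.35·0.3087) ≈ 0.7190
After 'present': P(author P) = 0.6·0.7190 / (0.6·0.7190 + 0.65·0.2810) ≈ 0.7026
After 'present': P(author P) = 0.6·0.7026 / (0.6·0.7026 + 0.65·0.2974) ≈ 0.6856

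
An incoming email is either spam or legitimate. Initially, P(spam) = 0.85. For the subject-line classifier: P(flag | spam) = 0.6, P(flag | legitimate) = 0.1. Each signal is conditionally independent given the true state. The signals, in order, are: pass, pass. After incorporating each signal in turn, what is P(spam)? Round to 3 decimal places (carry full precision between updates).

Each posterior becomes the prior for the next update.
After 'pass': P(spam) = 0.4·0.8500 / (0.4·0.8500 + 0.9·0.1500) ≈ 0.7158
After 'pass': P(spam) = 0.4·0.7158 / (0.4·0.7158 + 0.9·0.2842) ≈ 0.5282

0.528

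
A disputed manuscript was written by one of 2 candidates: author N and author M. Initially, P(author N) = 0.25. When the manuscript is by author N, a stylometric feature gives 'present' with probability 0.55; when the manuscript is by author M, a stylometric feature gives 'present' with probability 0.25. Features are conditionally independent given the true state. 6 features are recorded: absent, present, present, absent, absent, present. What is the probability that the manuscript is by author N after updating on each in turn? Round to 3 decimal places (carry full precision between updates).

0.434

After 'absent': P(author N) = 0.45·0.2500 / (0.45·0.2500 + 0.75·0.7500) ≈ 0.1667
After 'present': P(author N) = 0.55·0.1667 / (0.55·0.1667 + 0.25·0.8333) ≈ 0.3056
After 'present': P(author N) = 0.55·0.3056 / (0.55·0.3056 + 0.25·0.6944) ≈ 0.4919
After 'absent': P(author N) = 0.45·0.4919 / (0.45·0.4919 + 0.75·0.5081) ≈ 0.3674
After 'absent': P(author N) = 0.45·0.3674 / (0.45·0.3674 + 0.75·0.6326) ≈ 0.2584
After 'present': P(author N) = 0.55·0.2584 / (0.55·0.2584 + 0.25·0.7416) ≈ 0.4340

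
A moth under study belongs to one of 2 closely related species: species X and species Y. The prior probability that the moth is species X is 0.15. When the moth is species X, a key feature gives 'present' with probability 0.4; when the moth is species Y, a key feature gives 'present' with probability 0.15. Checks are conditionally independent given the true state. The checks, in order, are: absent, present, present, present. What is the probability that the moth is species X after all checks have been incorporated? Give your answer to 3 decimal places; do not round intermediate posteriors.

0.703

Each posterior becomes the prior for the next update.
After 'absent': P(species X) = 0.6·0.1500 / (0.6·0.1500 + 0.85·0.8500) ≈ 0.1108
After 'present': P(species X) = 0.4·0.1108 / (0.4·0.1108 + 0.15·0.8892) ≈ 0.2494
After 'present': P(species X) = 0.4·0.2494 / (0.4·0.2494 + 0.15·0.7506) ≈ 0.4697
After 'present': P(species X) = 0.4·0.4697 / (0.4·0.4697 + 0.15·0.5303) ≈ 0.7026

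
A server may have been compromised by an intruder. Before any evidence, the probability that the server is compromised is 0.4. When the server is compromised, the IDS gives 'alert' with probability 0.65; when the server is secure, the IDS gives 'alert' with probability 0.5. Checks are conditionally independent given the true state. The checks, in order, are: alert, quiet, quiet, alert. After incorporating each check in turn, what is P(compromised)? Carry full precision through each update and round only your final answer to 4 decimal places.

0.3557

Apply Bayes' rule sequentially, carrying P(compromised) forward.
After 'alert': P(compromised) = 0.65·0.4000 / (0.65·0.4000 + 0.5·0.6000) ≈ 0.4643
After 'quiet': P(compromised) = 0.35·0.4643 / (0.35·0.4643 + 0.5·0.5357) ≈ 0.3776
After 'quiet': P(compromised) = 0.35·0.3776 / (0.35·0.3776 + 0.5·0.6224) ≈ 0.2981
After 'alert': P(compromised) = 0.65·0.2981 / (0.65·0.2981 + 0.5·0.7019) ≈ 0.3557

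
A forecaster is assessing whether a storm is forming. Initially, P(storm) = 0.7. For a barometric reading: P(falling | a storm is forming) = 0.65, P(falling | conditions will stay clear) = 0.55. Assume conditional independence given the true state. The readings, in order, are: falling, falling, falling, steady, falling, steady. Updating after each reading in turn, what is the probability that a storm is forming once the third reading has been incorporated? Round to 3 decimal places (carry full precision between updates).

0.794

After 'falling': P(storm) = 0.65·0.7000 / (0.65·0.7000 + 0.55·0.3000) ≈ 0.7339
After 'falling': P(storm) = 0.65·0.7339 / (0.65·0.7339 + 0.55·0.2661) ≈ 0.7652
After 'falling': P(storm) = 0.65·0.7652 / (0.65·0.7652 + 0.55·0.2348) ≈ 0.7939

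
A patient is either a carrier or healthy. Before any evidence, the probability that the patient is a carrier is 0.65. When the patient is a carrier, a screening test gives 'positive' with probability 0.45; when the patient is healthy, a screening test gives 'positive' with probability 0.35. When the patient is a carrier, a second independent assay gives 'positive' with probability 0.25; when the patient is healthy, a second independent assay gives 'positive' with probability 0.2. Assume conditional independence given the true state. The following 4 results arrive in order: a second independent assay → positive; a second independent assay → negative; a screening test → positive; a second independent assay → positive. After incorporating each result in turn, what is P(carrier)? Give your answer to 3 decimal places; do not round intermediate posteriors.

0.778

Apply Bayes' rule sequentially, carrying P(carrier) forward.
After a second independent assay='positive': P(carrier) = 0.25·0.6500 / (0.25·0.6500 + 0.2·0.3500) ≈ 0.6989
After a second independent assay='negative': P(carrier) = 0.75·0.6989 / (0.75·0.6989 + 0.8·0.3011) ≈ 0.6852
After a screening test='positive': P(carrier) = 0.45·0.6852 / (0.45·0.6852 + 0.35·0.3148) ≈ 0.7367
After a second independent assay='positive': P(carrier) = 0.25·0.7367 / (0.25·0.7367 + 0.2·0.2633) ≈ 0.7777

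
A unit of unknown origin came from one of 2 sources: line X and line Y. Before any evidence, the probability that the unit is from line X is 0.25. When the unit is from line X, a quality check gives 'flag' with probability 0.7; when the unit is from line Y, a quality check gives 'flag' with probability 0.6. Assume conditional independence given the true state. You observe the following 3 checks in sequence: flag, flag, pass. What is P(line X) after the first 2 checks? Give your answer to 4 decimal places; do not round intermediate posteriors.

After 'flag': P(line X) = 0.7·0.2500 / (0.7·0.2500 + 0.6·0.7500) ≈ 0.2800
After 'flag': P(line X) = 0.7·0.2800 / (0.7·0.2800 + 0.6·0.7200) ≈ 0.3121

0.3121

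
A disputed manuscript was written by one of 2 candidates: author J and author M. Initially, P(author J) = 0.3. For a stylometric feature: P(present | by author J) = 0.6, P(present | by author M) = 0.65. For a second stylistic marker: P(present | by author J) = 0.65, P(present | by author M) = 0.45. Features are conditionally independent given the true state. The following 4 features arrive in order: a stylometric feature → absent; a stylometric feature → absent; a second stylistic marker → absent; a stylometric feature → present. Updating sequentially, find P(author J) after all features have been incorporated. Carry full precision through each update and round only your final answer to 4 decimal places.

0.2474

Apply Bayes' rule sequentially, carrying P(author J) forward.
After a stylometric feature='absent': P(author J) = 0.4·0.3000 / (0.4·0.3000 + 0.35·0.7000) ≈ 0.3288
After a stylometric feature='absent': P(author J) = 0.4·0.3288 / (0.4·0.3288 + 0.35·0.6712) ≈ 0.3589
After a second stylistic marker='absent': P(author J) = 0.35·0.3589 / (0.35·0.3589 + 0.55·0.6411) ≈ 0.2627
After a stylometric feature='present': P(author J) = 0.6·0.2627 / (0.6·0.2627 + 0.65·0.7373) ≈ 0.2474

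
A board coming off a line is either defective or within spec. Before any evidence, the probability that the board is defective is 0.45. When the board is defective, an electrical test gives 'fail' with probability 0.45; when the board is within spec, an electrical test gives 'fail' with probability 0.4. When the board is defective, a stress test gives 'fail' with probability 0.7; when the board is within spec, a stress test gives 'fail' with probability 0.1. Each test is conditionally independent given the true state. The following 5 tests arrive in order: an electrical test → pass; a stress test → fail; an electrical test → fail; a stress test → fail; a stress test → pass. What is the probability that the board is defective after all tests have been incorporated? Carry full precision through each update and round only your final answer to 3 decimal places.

0.932

After an electrical test='pass': P(defective) = 0.55·0.4500 / (0.55·0.4500 + 0.6·0.5500) ≈ 0.4286
After a stress test='fail': P(defective) = 0.7·0.4286 / (0.7·0.4286 + 0.1·0.5714) ≈ 0.8400
After an electrical test='fail': P(defective) = 0.45·0.8400 / (0.45·0.8400 + 0.4·0.1600) ≈ 0.8552
After a stress test='fail': P(defective) = 0.7·0.8552 / (0.7·0.8552 + 0.1·0.1448) ≈ 0.9764
After a stress test='pass': P(defective) = 0.3·0.9764 / (0.3·0.9764 + 0.9·0.0236) ≈ 0.9323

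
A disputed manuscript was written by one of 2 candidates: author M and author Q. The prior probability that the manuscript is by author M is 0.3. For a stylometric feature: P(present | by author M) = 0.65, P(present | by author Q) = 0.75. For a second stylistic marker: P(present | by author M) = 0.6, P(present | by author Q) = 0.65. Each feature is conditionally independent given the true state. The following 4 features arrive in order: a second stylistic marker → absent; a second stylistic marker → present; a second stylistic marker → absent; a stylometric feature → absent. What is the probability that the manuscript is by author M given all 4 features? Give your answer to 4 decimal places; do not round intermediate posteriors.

0.4197

After a second stylistic marker='absent': P(author M) = 0.4·0.3000 / (0.4·0.3000 + 0.35·0.7000) ≈ 0.3288
After a second stylistic marker='present': P(author M) = 0.6·0.3288 / (0.6·0.3288 + 0.65·0.6712) ≈ 0.3114
After a second stylistic marker='absent': P(author M) = 0.4·0.3114 / (0.4·0.3114 + 0.35·0.6886) ≈ 0.3407
After a stylometric feature='absent': P(author M) = 0.35·0.3407 / (0.35·0.3407 + 0.25·0.6593) ≈ 0.4197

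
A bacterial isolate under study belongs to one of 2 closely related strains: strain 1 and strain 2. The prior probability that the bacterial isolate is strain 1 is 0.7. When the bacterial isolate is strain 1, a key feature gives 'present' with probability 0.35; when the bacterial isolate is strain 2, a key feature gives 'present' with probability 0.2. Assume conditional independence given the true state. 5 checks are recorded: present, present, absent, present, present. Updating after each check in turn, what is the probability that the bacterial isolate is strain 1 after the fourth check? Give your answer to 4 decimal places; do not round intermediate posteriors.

After 'present': P(strain 1) = 0.35·0.7000 / (0.35·0.7000 + 0.2·0.3000) ≈ 0.8033
After 'present': P(strain 1) = 0.35·0.8033 / (0.35·0.8033 + 0.2·0.1967) ≈ 0.8772
After 'absent': P(strain 1) = 0.65·0.8772 / (0.65·0.8772 + 0.8·0.1228) ≈ 0.8531
After 'present': P(strain 1) = 0.35·0.8531 / (0.35·0.8531 + 0.2·0.1469) ≈ 0.9104

0.9104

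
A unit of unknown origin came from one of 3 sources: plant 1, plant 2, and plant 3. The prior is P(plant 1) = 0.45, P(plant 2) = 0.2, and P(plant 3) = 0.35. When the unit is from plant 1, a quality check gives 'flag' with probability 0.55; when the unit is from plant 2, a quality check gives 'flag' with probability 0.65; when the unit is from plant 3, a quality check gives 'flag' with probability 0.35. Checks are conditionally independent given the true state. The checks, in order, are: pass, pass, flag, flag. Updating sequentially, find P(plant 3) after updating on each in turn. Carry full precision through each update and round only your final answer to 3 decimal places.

0.323

Apply Bayes' rule sequentially, carrying P(plant 3) forward.
After 'pass': normaliser = 0.45·0.4500 + 0.35·0.2000 + 0.65·0.3500; P(plant 1) ≈ 0.4050, P(plant 2) ≈ 0.1400, P(plant 3) ≈ 0.4550
After 'pass': normaliser = 0.45·0.4050 + 0.35·0.1400 + 0.65·0.4550; P(plant 1) ≈ 0.3458, P(plant 2) ≈ 0.0930, P(plant 3) ≈ 0.5612
After 'flag': normaliser = 0.55·0.3458 + 0.65·0.0930 + 0.35·0.5612; P(plant 1) ≈ 0.4255, P(plant 2) ≈ 0.1352, P(plant 3) ≈ 0.4394
After 'flag': normaliser = 0.55·0.4255 + 0.65·0.1352 + 0.35·0.4394; P(plant 1) ≈ 0.4920, P(plant 2) ≈ 0.1847, P(plant 3) ≈ 0.3233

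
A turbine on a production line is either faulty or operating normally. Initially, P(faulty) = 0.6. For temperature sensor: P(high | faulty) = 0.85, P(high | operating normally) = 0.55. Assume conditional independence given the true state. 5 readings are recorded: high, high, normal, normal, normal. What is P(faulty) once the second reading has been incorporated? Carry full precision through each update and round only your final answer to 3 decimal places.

0.782

After 'high': P(faulty) = 0.85·0.6000 / (0.85·0.6000 + 0.55·0.4000) ≈ 0.6986
After 'high': P(faulty) = 0.85·0.6986 / (0.85·0.6986 + 0.55·0.3014) ≈ 0.7818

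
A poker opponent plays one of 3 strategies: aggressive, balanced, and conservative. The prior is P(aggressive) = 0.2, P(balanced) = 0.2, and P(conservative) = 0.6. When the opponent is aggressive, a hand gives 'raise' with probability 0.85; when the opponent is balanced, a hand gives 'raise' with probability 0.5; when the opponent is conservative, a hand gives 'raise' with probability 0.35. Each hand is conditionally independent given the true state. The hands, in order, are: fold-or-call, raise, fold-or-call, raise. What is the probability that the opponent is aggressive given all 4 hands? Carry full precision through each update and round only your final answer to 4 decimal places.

After 'fold-or-call': normaliser = 0.15·0.2000 + 0.5·0.2000 + 0.65·0.6000; P(aggressive) ≈ 0.0577, P(balanced) ≈ 0.1923, P(conservative) ≈ 0.7500
After 'raise': normaliser = 0.85·0.0577 + 0.5·0.1923 + 0.35·0.7500; P(aggressive) ≈ 0.1203, P(balanced) ≈ 0.2358, P(conservative) ≈ 0.6439
After 'fold-or-call': normaliser = 0.15·0.1203 + 0.5·0.2358 + 0.65·0.6439; P(aggressive) ≈ 0.0325, P(balanced) ≈ 0.2127, P(conservative) ≈ 0.7548
After 'raise': normaliser = 0.85·0.0325 + 0.5·0.2127 + 0.35·0.7548; P(aggressive) ≈ 0.0695, P(balanced) ≈ 0.2671, P(conservative) ≈ 0.6635

0.0695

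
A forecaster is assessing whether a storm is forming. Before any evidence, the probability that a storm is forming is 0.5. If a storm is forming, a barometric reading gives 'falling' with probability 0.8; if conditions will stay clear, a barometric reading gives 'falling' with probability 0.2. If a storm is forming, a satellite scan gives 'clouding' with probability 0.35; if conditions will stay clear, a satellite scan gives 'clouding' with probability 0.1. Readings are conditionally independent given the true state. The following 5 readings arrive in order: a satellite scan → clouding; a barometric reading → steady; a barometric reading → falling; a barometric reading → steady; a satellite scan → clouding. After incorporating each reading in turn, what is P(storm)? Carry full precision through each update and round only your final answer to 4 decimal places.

After a satellite scan='clouding': P(storm) = 0.35·0.5000 / (0.35·0.5000 + 0.1·0.5000) ≈ 0.7778
After a barometric reading='steady': P(storm) = 0.2·0.7778 / (0.2·0.7778 + 0.8·0.2222) ≈ 0.4667
After a barometric reading='falling': P(storm) = 0.8·0.4667 / (0.8·0.4667 + 0.2·0.5333) ≈ 0.7778
After a barometric reading='steady': P(storm) = 0.2·0.7778 / (0.2·0.7778 + 0.8·0.2222) ≈ 0.4667
After a satellite scan='clouding': P(storm) = 0.35·0.4667 / (0.35·0.4667 + 0.1·0.5333) ≈ 0.7538

0.7538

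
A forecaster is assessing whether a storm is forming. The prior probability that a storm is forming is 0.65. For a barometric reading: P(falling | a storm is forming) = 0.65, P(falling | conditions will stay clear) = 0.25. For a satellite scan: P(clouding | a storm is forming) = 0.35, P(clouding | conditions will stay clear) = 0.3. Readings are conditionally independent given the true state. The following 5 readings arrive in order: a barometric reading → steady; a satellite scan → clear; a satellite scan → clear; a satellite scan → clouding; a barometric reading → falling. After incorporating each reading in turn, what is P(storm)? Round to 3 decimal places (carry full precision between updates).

Each posterior becomes the prior for the next update.
After a barometric reading='steady': P(storm) = 0.35·0.6500 / (0.35·0.6500 + 0.75·0.3500) ≈ 0.4643
After a satellite scan='clear': P(storm) = 0.65·0.4643 / (0.65·0.4643 + 0.7·0.5357) ≈ 0.4459
After a satellite scan='clear': P(storm) = 0.65·0.4459 / (0.65·0.4459 + 0.7·0.5541) ≈ 0.4277
After a satellite scan='clouding': P(storm) = 0.35·0.4277 / (0.35·0.4277 + 0.3·0.5723) ≈ 0.4658
After a barometric reading='falling': P(storm) = 0.65·0.4658 / (0.65·0.4658 + 0.25·0.5342) ≈ 0.6939

0.694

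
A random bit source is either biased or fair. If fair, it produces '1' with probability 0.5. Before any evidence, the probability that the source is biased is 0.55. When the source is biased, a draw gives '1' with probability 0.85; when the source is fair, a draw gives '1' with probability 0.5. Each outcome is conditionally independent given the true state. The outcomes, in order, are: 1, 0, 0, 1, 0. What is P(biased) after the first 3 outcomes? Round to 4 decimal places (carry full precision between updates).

0.1575

After '1': P(biased) = 0.85·0.5500 / (0.85·0.5500 + 0.5·0.4500) ≈ 0.6751
After '0': P(biased) = 0.15·0.6751 / (0.15·0.6751 + 0.5·0.3249) ≈ 0.3840
After '0': P(biased) = 0.15·0.3840 / (0.15·0.3840 + 0.5·0.6160) ≈ 0.1575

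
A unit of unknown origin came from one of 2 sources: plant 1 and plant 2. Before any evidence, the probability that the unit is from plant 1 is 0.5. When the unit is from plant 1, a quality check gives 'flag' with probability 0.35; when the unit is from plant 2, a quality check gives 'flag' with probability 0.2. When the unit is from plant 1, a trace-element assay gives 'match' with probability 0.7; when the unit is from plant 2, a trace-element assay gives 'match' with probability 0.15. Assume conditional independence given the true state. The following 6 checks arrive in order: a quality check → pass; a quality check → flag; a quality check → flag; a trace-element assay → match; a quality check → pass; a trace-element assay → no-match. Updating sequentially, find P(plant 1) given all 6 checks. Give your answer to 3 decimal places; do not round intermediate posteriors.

Apply Bayes' rule sequentially, carrying P(plant 1) forward.
After a quality check='pass': P(plant 1) = 0.65·0.5000 / (0.65·0.5000 + 0.8·0.5000) ≈ 0.4483
After a quality check='flag': P(plant 1) = 0.35·0.4483 / (0.35·0.4483 + 0.2·0.5517) ≈ 0.5871
After a quality check='flag': P(plant 1) = 0.35·0.5871 / (0.35·0.5871 + 0.2·0.4129) ≈ 0.7133
After a trace-element assay='match': P(plant 1) = 0.7·0.7133 / (0.7·0.7133 + 0.15·0.2867) ≈ 0.9207
After a quality check='pass': P(plant 1) = 0.65·0.9207 / (0.65·0.9207 + 0.8·0.0793) ≈ 0.9042
After a trace-element assay='no-match': P(plant 1) = 0.3·0.9042 / (0.3·0.9042 + 0.85·0.0958) ≈ 0.7690

0.769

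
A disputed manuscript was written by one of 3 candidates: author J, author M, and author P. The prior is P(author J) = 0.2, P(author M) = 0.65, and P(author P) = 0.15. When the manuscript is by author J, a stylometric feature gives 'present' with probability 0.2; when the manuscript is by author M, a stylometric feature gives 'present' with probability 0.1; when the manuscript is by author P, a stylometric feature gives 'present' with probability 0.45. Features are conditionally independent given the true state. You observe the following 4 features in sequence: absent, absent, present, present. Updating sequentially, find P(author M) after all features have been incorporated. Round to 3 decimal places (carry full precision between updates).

Each posterior becomes the prior for the next update.
After 'absent': normaliser = 0.8·0.2000 + 0.9·0.6500 + 0.55·0.1500; P(author J) ≈ 0.1934, P(author M) ≈ 0.7069, P(author P) ≈ 0.0997
After 'absent': normaliser = 0.8·0.1934 + 0.9·0.7069 + 0.55·0.0997; P(author J) ≈ 0.1829, P(author M) ≈ 0.7523, P(author P) ≈ 0.0648
After 'present': normaliser = 0.2·0.1829 + 0.1·0.7523 + 0.45·0.0648; P(author J) ≈ 0.2595, P(author M) ≈ 0.5336, P(author P) ≈ 0.2069
After 'present': normaliser = 0.2·0.2595 + 0.1·0.5336 + 0.45·0.2069; P(author J) ≈ 0.2616, P(author M) ≈ 0.2690, P(author P) ≈ 0.4694

0.269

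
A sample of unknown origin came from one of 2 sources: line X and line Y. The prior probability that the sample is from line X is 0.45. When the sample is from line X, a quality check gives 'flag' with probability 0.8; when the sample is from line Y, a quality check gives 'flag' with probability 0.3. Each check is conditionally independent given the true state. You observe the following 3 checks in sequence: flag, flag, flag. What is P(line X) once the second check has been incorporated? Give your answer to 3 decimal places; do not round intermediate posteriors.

0.853

After 'flag': P(line X) = 0.8·0.4500 / (0.8·0.4500 + 0.3·0.5500) ≈ 0.6857
After 'flag': P(line X) = 0.8·0.6857 / (0.8·0.6857 + 0.3·0.3143) ≈ 0.8533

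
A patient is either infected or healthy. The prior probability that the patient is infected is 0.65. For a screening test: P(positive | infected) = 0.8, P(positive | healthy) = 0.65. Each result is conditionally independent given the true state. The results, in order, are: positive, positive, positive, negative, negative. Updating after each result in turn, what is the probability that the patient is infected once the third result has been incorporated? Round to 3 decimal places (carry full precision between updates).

After 'positive': P(infected) = 0.8·0.6500 / (0.8·0.6500 + 0.65·0.3500) ≈ 0.6957
After 'positive': P(infected) = 0.8·0.6957 / (0.8·0.6957 + 0.65·0.3043) ≈ 0.7378
After 'positive': P(infected) = 0.8·0.7378 / (0.8·0.7378 + 0.65·0.2622) ≈ 0.7759

0.776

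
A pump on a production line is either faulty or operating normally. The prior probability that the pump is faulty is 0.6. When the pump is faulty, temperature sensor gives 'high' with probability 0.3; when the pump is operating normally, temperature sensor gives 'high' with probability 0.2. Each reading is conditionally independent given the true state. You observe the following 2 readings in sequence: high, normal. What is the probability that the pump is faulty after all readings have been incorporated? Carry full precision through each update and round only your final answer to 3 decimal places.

0.663

After 'high': P(faulty) = 0.3·0.6000 / (0.3·0.6000 + 0.2·0.4000) ≈ 0.6923
After 'normal': P(faulty) = 0.7·0.6923 / (0.7·0.6923 + 0.8·0.3077) ≈ 0.6632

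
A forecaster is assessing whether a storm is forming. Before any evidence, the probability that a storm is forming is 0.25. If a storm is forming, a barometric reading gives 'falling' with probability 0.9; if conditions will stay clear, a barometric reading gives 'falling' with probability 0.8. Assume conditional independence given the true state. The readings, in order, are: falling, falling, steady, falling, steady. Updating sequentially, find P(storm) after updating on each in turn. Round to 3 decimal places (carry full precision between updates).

0.106

After 'falling': P(storm) = 0.9·0.2500 / (0.9·0.2500 + 0.8·0.7500) ≈ 0.2727
After 'falling': P(storm) = 0.9·0.2727 / (0.9·0.2727 + 0.8·0.7273) ≈ 0.2967
After 'steady': P(storm) = 0.1·0.2967 / (0.1·0.2967 + 0.2·0.7033) ≈ 0.1742
After 'falling': P(storm) = 0.9·0.1742 / (0.9·0.1742 + 0.8·0.8258) ≈ 0.1918
After 'steady': P(storm) = 0.1·0.1918 / (0.1·0.1918 + 0.2·0.8082) ≈ 0.1061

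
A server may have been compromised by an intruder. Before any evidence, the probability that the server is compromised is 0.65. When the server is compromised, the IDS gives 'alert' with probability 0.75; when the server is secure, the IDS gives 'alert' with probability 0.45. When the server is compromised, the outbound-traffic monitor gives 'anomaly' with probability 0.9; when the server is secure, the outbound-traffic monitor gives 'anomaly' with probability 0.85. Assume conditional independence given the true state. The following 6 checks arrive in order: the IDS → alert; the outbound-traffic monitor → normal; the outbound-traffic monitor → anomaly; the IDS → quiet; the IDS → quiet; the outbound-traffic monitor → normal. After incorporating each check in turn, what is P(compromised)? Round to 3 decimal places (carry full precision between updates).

0.231

After the IDS='alert': P(compromised) = 0.75·0.6500 / (0.75·0.6500 + 0.45·0.3500) ≈ 0.7558
After the outbound-traffic monitor='normal': P(compromised) = 0.1·0.7558 / (0.1·0.7558 + 0.15·0.2442) ≈ 0.6736
After the outbound-traffic monitor='anomaly': P(compromised) = 0.9·0.6736 / (0.9·0.6736 + 0.85·0.3264) ≈ 0.6860
After the IDS='quiet': P(compromised) = 0.25·0.6860 / (0.25·0.6860 + 0.55·0.3140) ≈ 0.4983
After the IDS='quiet': P(compromised) = 0.25·0.4983 / (0.25·0.4983 + 0.55·0.5017) ≈ 0.3110
After the outbound-traffic monitor='normal': P(compromised) = 0.1·0.3110 / (0.1·0.3110 + 0.15·0.6890) ≈ 0.2313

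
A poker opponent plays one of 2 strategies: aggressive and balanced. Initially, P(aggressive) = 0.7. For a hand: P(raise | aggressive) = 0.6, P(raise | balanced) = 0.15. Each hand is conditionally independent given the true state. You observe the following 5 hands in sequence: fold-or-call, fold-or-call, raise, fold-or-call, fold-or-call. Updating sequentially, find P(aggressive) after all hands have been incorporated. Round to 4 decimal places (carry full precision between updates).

After 'fold-or-call': P(aggressive) = 0.4·0.7000 / (0.4·0.7000 + 0.85·0.3000) ≈ 0.5234
After 'fold-or-call': P(aggressive) = 0.4·0.5234 / (0.4·0.5234 + 0.85·0.4766) ≈ 0.3407
After 'raise': P(aggressive) = 0.6·0.3407 / (0.6·0.3407 + 0.15·0.6593) ≈ 0.6739
After 'fold-or-call': P(aggressive) = 0.4·0.6739 / (0.4·0.6739 + 0.85·0.3261) ≈ 0.4931
After 'fold-or-call': P(aggressive) = 0.4·0.4931 / (0.4·0.4931 + 0.85·0.5069) ≈ 0.3140

0.3140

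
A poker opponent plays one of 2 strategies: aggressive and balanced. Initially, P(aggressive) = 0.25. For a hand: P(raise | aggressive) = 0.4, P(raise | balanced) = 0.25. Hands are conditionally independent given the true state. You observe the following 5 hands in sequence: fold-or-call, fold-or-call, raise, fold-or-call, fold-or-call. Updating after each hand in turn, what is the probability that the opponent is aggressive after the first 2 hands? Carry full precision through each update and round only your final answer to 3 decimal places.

Apply Bayes' rule sequentially, carrying P(aggressive) forward.
After 'fold-or-call': P(aggressive) = 0.6·0.2500 / (0.6·0.2500 + 0.75·0.7500) ≈ 0.2105
After 'fold-or-call': P(aggressive) = 0.6·0.2105 / (0.6·0.2105 + 0.75·0.7895) ≈ 0.1758

0.176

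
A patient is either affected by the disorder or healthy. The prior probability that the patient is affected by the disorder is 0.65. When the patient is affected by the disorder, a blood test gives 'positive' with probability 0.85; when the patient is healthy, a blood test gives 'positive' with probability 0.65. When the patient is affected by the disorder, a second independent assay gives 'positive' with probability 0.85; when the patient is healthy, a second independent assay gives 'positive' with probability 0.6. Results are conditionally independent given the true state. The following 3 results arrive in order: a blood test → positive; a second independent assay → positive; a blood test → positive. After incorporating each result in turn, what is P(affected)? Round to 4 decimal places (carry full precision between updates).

After a blood test='positive': P(affected) = 0.85·0.6500 / (0.85·0.6500 + 0.65·0.3500) ≈ 0.7083
After a second independent assay='positive': P(affected) = 0.85·0.7083 / (0.85·0.7083 + 0.6·0.2917) ≈ 0.7748
After a blood test='positive': P(affected) = 0.85·0.7748 / (0.85·0.7748 + 0.65·0.2252) ≈ 0.8182

0.8182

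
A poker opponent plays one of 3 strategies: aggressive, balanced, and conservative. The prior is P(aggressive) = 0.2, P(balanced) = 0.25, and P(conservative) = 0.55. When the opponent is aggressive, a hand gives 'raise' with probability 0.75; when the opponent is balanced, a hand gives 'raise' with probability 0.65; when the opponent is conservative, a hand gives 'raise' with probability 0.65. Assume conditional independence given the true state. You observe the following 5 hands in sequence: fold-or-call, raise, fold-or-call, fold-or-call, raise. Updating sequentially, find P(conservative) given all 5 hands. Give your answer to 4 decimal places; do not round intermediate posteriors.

Each posterior becomes the prior for the next update.
After 'fold-or-call': normaliser = 0.25·0.2000 + 0.35·0.2500 + 0.35·0.5500; P(aggressive) ≈ 0.1515, P(balanced) ≈ 0.2652, P(conservative) ≈ 0.5833
After 'raise': normaliser = 0.75·0.1515 + 0.65·0.2652 + 0.65·0.5833; P(aggressive) ≈ 0.1708, P(balanced) ≈ 0.2591, P(conservative) ≈ 0.5700
After 'fold-or-call': normaliser = 0.25·0.1708 + 0.35·0.2591 + 0.35·0.5700; P(aggressive) ≈ 0.1283, P(balanced) ≈ 0.2724, P(conservative) ≈ 0.5993
After 'fold-or-call': normaliser = 0.25·0.1283 + 0.35·0.2724 + 0.35·0.5993; P(aggressive) ≈ 0.0951, P(balanced) ≈ 0.2828, P(conservative) ≈ 0.6221
After 'raise': normaliser = 0.75·0.0951 + 0.65·0.2828 + 0.65·0.6221; P(aggressive) ≈ 0.1082, P(balanced) ≈ 0.2787, P(conservative) ≈ 0.6131

0.6131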